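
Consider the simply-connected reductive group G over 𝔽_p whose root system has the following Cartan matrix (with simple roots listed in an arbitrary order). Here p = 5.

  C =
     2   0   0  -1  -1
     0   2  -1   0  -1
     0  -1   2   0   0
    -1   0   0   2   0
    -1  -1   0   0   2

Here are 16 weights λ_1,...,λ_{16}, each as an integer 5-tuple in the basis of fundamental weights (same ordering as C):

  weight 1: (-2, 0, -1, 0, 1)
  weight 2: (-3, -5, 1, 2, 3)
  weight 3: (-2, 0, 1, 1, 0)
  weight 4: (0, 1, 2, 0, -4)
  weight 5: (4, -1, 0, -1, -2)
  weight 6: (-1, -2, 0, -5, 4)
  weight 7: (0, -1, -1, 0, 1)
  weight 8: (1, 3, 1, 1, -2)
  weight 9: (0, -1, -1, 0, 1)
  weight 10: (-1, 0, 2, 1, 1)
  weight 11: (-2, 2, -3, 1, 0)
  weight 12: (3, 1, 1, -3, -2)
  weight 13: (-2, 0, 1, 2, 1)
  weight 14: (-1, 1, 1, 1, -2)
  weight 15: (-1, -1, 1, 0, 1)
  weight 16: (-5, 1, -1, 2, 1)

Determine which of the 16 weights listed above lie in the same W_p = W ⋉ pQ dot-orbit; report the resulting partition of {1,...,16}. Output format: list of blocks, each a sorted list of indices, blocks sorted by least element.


Cartan matrix: type A_5 (|W|=720); un-permuting the 5 rows.

Ā_5 reps of the 16 weights (A_5, coords as presented):

  [1] (1, 1, 0, 0, 1) · [2] (0, 0, 2, 1, 2) · [3] (1, 1, 2, 1, 0) · [4] (1, 1, 2, 1, 0) · [5] (4, 1, 0, 0, 0) · [6] (4, 1, 0, 0, 0) · [7] (1, 0, 0, 1, 2) · [8] (1, 1, 2, 1, 0) · [9] (1, 0, 0, 1, 2) · [10] (1, 1, 0, 0, 1) · [11] (1, 1, 2, 1, 0) · [12] (1, 1, 0, 0, 1) · [13] (1, 1, 0, 0, 1) · [14] (1, 1, 2, 1, 0) · [15] (0, 0, 2, 1, 2) · [16] (1, 0, 0, 1, 2)

These 16 weights hit 5 W_5-dot-orbits; sizes (4, 2, 5, 2, 3):

[[1, 10, 12, 13], [2, 15], [3, 4, 8, 11, 14], [5, 6], [7, 9, 16]]


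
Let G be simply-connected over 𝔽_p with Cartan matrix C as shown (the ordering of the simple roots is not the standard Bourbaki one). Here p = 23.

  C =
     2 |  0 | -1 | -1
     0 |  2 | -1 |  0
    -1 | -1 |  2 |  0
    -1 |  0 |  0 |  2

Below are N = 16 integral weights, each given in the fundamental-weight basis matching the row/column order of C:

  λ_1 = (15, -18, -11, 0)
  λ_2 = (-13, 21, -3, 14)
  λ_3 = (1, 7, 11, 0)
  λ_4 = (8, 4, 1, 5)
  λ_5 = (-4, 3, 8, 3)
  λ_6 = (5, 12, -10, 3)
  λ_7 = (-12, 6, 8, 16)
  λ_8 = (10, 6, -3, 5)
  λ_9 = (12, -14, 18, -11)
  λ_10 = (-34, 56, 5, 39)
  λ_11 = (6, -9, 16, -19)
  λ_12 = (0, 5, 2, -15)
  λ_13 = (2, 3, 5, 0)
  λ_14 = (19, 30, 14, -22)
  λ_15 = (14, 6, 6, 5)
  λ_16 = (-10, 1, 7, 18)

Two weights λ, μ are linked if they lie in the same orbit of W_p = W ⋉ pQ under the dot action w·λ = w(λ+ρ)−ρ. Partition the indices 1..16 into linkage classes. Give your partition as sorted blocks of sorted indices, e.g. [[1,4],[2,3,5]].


Root system A_4: the 4×4 matrix C matches after relabeling.

Alcove-folded reps (p=23, 16 weights, presented ϖ-order):

  1: (1, 6, 6, 6)
  2: (2, 8, 12, 1)
  3: (2, 8, 12, 1)
  4: (9, 5, 2, 6)
  5: (3, 4, 6, 1)
  6: (3, 4, 6, 1)
  7: (9, 5, 2, 6)
  8: (9, 5, 2, 6)
  9: (3, 4, 6, 1)
  10: (1, 6, 6, 6)
  11: (9, 5, 2, 6)
  12: (3, 4, 6, 1)
  13: (3, 4, 6, 1)
  14: (2, 8, 12, 1)
  15: (9, 5, 2, 6)
  16: (8, 1, 1, 10)

The 16 indices split into 5 linkage classes (same alcove rep ⇔ same W_23-dot-orbit):

[[1, 10], [2, 3, 14], [4, 7, 8, 11, 15], [5, 6, 9, 12, 13], [16]]


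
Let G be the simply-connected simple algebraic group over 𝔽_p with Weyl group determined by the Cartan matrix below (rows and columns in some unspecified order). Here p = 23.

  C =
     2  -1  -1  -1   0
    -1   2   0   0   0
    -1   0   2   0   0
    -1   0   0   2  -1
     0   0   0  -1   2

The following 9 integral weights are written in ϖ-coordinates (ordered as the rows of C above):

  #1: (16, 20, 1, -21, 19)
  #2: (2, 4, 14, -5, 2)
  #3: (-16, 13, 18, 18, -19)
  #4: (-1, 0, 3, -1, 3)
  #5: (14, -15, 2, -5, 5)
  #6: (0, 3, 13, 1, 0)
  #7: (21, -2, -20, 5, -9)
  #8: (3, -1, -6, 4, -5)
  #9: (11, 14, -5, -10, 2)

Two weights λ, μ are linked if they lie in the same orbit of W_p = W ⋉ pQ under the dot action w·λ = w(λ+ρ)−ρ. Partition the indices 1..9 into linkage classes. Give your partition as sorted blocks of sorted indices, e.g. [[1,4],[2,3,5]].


Root system D_5: the 5×5 matrix C matches after relabeling.

Each λ_j+ρ reduced to Ā_23; 5-tuples below use C's row order:

  λ_1 → (3, 11, 0, 1, 2) · λ_2 → (1, 4, 14, 0, 1) · λ_3 → (0, 1, 4, 0, 4) · λ_4 → (0, 1, 4, 0, 4) · λ_5 → (3, 11, 0, 1, 2) · λ_6 → (1, 4, 14, 0, 1) · λ_7 → (1, 4, 14, 0, 1) · λ_8 → (0, 1, 4, 0, 4) · λ_9 → (3, 11, 0, 1, 2)

3 distinct reps among the 9 weights ⇒ 3 W_23-linkage classes:

[[1, 5, 9], [2, 6, 7], [3, 4, 8]]


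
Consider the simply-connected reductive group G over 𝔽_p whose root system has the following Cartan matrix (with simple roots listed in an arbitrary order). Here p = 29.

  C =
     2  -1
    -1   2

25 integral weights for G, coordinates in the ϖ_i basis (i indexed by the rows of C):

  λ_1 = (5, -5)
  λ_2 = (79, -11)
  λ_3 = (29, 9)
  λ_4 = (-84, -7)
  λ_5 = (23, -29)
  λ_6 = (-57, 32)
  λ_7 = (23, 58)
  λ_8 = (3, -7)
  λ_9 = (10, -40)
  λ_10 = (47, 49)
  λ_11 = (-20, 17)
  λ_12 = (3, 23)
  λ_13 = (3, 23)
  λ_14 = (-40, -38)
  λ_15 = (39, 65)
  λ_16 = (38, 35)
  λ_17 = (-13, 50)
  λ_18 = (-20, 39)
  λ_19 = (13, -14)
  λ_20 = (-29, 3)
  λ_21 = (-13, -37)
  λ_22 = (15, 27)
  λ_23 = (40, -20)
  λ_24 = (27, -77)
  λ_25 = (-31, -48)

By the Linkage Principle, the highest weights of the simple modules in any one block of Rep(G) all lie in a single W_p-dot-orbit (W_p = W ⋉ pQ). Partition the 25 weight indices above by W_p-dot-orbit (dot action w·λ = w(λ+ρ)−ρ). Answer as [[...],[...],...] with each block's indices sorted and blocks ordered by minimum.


A_2 Cartan matrix, 2 simple roots permuted; ρ=(1,1).

Folding the 25 weights λ_j+ρ into Ā_29 (reps in the given 2-coord order):

  [1] (2, 4);  [2] (10, 7);  [3] (18, 1);  [4] (2, 4);  [5] (4, 24);  [6] (2, 4);  [7] (4, 24);  [8] (2, 4);  [9] (18, 1);  [10] (8, 10);  [11] (18, 1);  [12] (4, 24);  [13] (4, 24);  [14] (8, 10);  [15] (8, 10);  [16] (10, 7);  [17] (10, 7);  [18] (8, 10);  [19] (1, 13);  [20] (4, 24);  [21] (10, 7);  [22] (1, 13);  [23] (10, 7);  [24] (18, 1);  [25] (18, 1)

Partition of {1..25} into 6 W_29-dot-orbits:

[[1, 4, 6, 8], [2, 16, 17, 21, 23], [3, 9, 11, 24, 25], [5, 7, 12, 13, 20], [10, 14, 15, 18], [19, 22]]


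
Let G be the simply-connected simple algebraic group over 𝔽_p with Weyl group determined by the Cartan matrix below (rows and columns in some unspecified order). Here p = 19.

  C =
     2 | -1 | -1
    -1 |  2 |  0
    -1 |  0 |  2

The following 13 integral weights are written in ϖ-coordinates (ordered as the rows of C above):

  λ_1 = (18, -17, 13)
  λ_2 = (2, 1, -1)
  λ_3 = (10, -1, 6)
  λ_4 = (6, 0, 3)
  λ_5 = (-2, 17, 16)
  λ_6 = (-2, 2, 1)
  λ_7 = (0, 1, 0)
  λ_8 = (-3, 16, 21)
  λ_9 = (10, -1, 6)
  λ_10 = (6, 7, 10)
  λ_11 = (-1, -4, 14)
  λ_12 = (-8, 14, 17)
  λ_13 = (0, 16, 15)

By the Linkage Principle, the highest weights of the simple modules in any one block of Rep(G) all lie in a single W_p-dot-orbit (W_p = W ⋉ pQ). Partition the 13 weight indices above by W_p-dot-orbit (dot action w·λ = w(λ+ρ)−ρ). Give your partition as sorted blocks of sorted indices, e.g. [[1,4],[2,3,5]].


A_3 Cartan matrix, 3 simple roots permuted; ρ=(1,1,1).

Folding the 13 weights λ_j+ρ into Ā_19 (reps in the given 3-coord order):

    [1] (3, 2, 0)
    [2] (3, 2, 0)
    [3] (11, 0, 7)
    [4] (7, 1, 4)
    [5] (1, 2, 1)
    [6] (1, 2, 1)
    [7] (1, 2, 1)
    [8] (1, 2, 1)
    [9] (11, 0, 7)
    [10] (7, 1, 4)
    [11] (3, 0, 12)
    [12] (7, 1, 4)
    [13] (1, 2, 1)

5 distinct reps among the 13 weights ⇒ 5 W_19-linkage classes:

[[1, 2], [3, 9], [4, 10, 12], [5, 6, 7, 8, 13], [11]]


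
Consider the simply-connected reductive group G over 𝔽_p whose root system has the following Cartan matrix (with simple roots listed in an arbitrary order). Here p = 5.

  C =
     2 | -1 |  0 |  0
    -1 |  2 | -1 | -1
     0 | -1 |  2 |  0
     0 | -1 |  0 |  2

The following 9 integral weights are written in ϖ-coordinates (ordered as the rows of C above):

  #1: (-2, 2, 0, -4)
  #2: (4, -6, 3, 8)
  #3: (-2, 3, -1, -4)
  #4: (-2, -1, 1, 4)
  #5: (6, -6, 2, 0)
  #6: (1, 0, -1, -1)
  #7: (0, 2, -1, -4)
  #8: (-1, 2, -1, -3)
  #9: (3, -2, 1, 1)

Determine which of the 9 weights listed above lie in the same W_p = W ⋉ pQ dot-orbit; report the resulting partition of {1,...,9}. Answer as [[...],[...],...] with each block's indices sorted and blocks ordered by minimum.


Root system D_4: the 4×4 matrix C matches after relabeling.

Folding the 9 weights λ_j+ρ into Ā_5 (reps in the given 4-coord order):

  1: (0, 1, 0, 2) · 2: (1, 0, 0, 3) · 3: (1, 0, 0, 3) · 4: (1, 0, 0, 3) · 5: (0, 1, 0, 2) · 6: (2, 1, 0, 0) · 7: (1, 0, 0, 3) · 8: (0, 1, 0, 2) · 9: (2, 1, 0, 0)

3 distinct reps among the 9 weights ⇒ 3 W_5-linkage classes:

[[1, 5, 8], [2, 3, 4, 7], [6, 9]]


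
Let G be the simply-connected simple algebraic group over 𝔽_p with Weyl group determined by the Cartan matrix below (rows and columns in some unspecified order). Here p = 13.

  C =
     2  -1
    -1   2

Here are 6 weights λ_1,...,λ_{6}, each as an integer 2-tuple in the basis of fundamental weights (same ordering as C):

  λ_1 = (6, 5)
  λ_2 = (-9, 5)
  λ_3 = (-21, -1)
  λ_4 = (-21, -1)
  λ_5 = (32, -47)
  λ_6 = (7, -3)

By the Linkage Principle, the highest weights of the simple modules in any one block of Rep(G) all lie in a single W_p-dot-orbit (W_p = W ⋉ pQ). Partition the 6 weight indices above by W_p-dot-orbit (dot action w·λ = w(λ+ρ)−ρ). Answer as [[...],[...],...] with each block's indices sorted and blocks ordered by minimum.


Cartan matrix: type A_2 (|W|=6); un-permuting the 2 rows.

Alcove-folded reps (p=13, 6 weights, presented ϖ-order):

  λ_1+ρ ↦ (7, 6);  λ_2+ρ ↦ (6, 2);  λ_3+ρ ↦ (7, 6);  λ_4+ρ ↦ (7, 6);  λ_5+ρ ↦ (7, 6);  λ_6+ρ ↦ (6, 2)

The 6 indices split into 2 linkage classes (same alcove rep ⇔ same W_13-dot-orbit):

[[1, 3, 4, 5], [2, 6]]


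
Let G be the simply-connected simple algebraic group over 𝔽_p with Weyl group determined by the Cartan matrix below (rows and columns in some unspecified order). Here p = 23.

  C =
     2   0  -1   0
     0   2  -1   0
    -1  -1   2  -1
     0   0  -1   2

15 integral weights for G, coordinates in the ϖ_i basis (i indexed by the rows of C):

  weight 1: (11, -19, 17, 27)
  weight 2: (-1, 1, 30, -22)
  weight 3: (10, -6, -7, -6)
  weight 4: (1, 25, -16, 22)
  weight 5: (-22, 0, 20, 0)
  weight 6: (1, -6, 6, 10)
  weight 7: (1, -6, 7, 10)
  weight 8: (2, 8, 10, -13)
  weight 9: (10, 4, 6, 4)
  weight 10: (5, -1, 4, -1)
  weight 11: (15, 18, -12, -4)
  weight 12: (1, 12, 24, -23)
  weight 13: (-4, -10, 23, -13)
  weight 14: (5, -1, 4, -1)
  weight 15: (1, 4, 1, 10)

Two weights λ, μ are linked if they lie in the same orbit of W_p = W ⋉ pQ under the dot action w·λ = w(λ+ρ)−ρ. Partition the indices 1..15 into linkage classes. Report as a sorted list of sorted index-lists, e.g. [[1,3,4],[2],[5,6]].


D_4 Cartan matrix, 4 simple roots permuted; ρ=(1,1,1,1).

Alcove-folded reps (p=23, 15 weights, presented ϖ-order):

    1: (6, 0, 5, 0)
    2: (2, 0, 8, 3)
    3: (6, 0, 5, 0)
    4: (2, 0, 8, 3)
    5: (21, 1, 0, 1)
    6: (2, 5, 2, 11)
    7: (2, 5, 2, 11)
    8: (2, 8, 1, 11)
    9: (6, 0, 5, 0)
    10: (6, 0, 5, 0)
    11: (2, 5, 2, 11)
    12: (13, 2, 2, 3)
    13: (2, 8, 1, 11)
    14: (6, 0, 5, 0)
    15: (2, 5, 2, 11)

The 15 indices split into 6 linkage classes (same alcove rep ⇔ same W_23-dot-orbit):

[[1, 3, 9, 10, 14], [2, 4], [5], [6, 7, 11, 15], [8, 13], [12]]


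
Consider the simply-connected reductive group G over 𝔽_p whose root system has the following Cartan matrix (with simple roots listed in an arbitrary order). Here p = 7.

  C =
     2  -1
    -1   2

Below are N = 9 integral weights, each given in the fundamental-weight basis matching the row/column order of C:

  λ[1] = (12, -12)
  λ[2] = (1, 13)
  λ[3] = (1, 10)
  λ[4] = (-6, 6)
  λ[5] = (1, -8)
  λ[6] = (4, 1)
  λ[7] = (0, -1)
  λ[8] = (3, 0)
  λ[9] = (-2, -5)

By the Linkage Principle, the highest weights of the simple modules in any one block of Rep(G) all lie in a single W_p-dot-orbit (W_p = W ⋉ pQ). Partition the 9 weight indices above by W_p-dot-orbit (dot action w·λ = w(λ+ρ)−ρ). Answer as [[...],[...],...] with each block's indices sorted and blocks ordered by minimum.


Root system A_2: the 2×2 matrix C matches after relabeling.

Ā_7 reps of the 9 weights (A_2, coords as presented):

  λ_1 → (4, 1);  λ_2 → (5, 2);  λ_3 → (4, 1);  λ_4 → (5, 2);  λ_5 → (5, 2);  λ_6 → (5, 2);  λ_7 → (1, 0);  λ_8 → (4, 1);  λ_9 → (4, 1)

Grouping the 9 weights by Ā_7-representative: 3 linkage classes.

[[1, 3, 8, 9], [2, 4, 5, 6], [7]]


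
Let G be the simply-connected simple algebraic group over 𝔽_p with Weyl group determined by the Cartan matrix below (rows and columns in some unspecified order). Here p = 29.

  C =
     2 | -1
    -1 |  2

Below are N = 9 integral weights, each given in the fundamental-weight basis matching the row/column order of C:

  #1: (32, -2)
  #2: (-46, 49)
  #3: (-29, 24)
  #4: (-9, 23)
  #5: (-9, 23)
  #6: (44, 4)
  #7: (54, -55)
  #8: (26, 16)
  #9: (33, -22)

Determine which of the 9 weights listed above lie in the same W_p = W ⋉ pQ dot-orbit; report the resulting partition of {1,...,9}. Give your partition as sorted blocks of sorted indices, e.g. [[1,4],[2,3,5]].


A_2 Cartan matrix, 2 simple roots permuted; ρ=(1,1).

Each λ_j+ρ reduced to Ā_29; 2-tuples below use C's row order:

  [1] (25, 3);  [2] (8, 16);  [3] (25, 3);  [4] (8, 16);  [5] (8, 16);  [6] (8, 16);  [7] (25, 3);  [8] (12, 2);  [9] (8, 16)

3 distinct reps among the 9 weights ⇒ 3 W_29-linkage classes:

[[1, 3, 7], [2, 4, 5, 6, 9], [8]]


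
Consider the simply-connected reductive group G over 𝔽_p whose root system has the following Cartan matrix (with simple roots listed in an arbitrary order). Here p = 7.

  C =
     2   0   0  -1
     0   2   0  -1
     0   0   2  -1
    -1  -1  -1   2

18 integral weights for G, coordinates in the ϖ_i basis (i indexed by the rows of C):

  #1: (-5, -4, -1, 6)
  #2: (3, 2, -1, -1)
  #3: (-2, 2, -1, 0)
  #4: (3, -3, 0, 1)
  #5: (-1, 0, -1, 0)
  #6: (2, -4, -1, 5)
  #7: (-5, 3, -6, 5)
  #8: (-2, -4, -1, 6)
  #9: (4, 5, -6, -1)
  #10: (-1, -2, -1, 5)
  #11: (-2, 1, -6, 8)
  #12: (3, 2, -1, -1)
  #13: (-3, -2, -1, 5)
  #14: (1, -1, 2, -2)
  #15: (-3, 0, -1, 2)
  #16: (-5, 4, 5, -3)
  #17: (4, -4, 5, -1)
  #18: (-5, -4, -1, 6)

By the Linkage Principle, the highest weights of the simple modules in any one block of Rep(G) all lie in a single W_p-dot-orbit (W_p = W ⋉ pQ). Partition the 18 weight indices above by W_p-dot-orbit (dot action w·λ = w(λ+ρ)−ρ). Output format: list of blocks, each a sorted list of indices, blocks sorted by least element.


Type D_4, rank 4, |W|=192; reorder rows/cols to standard.

W_7-reps of the 18 weights in Ā_7 (same 4-coord order as C):

  [1] (4, 3, 0, 0);  [2] (4, 3, 0, 0);  [3] (1, 3, 0, 0);  [4] (4, 2, 1, 0);  [5] (0, 1, 0, 1);  [6] (1, 1, 2, 0);  [7] (1, 1, 2, 0);  [8] (1, 3, 0, 0);  [9] (0, 1, 0, 1);  [10] (0, 1, 0, 1);  [11] (2, 1, 0, 1);  [12] (4, 3, 0, 0);  [13] (2, 1, 0, 1);  [14] (1, 1, 2, 0);  [15] (2, 1, 0, 1);  [16] (2, 1, 0, 1);  [17] (1, 1, 2, 0);  [18] (4, 3, 0, 0)

Linkage partition of the 18 weights (6 classes, p=7):

[[1, 2, 12, 18], [3, 8], [4], [5, 9, 10], [6, 7, 14, 17], [11, 13, 15, 16]]


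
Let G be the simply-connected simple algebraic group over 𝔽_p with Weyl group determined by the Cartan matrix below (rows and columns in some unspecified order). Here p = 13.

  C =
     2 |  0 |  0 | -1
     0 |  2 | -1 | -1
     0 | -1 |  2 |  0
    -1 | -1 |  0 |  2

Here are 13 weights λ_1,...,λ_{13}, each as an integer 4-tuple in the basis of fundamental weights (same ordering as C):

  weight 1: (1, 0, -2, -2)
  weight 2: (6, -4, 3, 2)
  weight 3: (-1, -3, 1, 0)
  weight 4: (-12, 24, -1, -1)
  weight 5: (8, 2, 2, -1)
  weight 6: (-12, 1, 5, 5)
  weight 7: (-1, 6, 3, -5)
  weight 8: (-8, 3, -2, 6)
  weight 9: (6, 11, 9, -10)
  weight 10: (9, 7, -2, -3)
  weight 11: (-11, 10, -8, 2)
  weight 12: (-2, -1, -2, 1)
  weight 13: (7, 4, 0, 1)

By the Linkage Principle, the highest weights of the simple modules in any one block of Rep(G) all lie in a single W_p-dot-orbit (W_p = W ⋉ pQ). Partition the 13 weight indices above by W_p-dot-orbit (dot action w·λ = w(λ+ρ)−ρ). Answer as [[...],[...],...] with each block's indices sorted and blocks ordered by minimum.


C ↔ A_4 under row/col permutation; |W(A_4)| = 120.

Each λ_j+ρ reduced to Ā_13; 4-tuples below use C's row order:

  λ_1+ρ ↦ (1, 1, 0, 0)
  λ_2+ρ ↦ (7, 3, 1, 0)
  λ_3+ρ ↦ (1, 1, 0, 0)
  λ_4+ρ ↦ (1, 1, 0, 0)
  λ_5+ρ ↦ (7, 3, 1, 0)
  λ_6+ρ ↦ (5, 3, 2, 2)
  λ_7+ρ ↦ (4, 3, 4, 0)
  λ_8+ρ ↦ (7, 3, 1, 0)
  λ_9+ρ ↦ (7, 3, 1, 0)
  λ_10+ρ ↦ (5, 3, 2, 2)
  λ_11+ρ ↦ (2, 3, 3, 4)
  λ_12+ρ ↦ (1, 1, 0, 0)
  λ_13+ρ ↦ (5, 3, 2, 2)

Linkage partition of the 13 weights (5 classes, p=13):

[[1, 3, 4, 12], [2, 5, 8, 9], [6, 10, 13], [7], [11]]


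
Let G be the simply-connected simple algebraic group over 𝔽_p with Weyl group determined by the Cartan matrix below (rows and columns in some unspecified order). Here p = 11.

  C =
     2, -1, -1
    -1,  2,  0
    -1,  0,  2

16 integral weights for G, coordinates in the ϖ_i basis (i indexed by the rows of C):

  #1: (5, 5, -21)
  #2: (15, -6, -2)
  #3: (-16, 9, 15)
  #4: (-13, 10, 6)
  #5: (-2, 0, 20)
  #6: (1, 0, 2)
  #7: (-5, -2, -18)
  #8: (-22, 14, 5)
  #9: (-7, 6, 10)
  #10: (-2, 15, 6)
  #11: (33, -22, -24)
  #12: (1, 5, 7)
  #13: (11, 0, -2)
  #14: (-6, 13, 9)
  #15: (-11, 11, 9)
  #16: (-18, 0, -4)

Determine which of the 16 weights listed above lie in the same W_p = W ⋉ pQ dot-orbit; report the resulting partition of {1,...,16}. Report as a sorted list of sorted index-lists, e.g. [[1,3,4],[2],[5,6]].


A_3 Cartan matrix, 3 simple roots permuted; ρ=(1,1,1).

λ_j+ρ reflected into Ā_11 (⟨·,θ^∨⟩≤11); 3-tuples as given:

  λ_1 → (2, 1, 3) · λ_2 → (6, 0, 4) · λ_3 → (6, 0, 4) · λ_4 → (6, 0, 4) · λ_5 → (9, 1, 1) · λ_6 → (2, 1, 3) · λ_7 → (6, 0, 4) · λ_8 → (4, 0, 1) · λ_9 → (6, 0, 4) · λ_10 → (4, 0, 1) · λ_11 → (9, 1, 1) · λ_12 → (2, 1, 3) · λ_13 → (9, 1, 1) · λ_14 → (2, 1, 3) · λ_15 → (9, 1, 1) · λ_16 → (2, 1, 3)

The 16 indices split into 4 linkage classes (same alcove rep ⇔ same W_11-dot-orbit):

[[1, 6, 12, 14, 16], [2, 3, 4, 7, 9], [5, 11, 13, 15], [8, 10]]


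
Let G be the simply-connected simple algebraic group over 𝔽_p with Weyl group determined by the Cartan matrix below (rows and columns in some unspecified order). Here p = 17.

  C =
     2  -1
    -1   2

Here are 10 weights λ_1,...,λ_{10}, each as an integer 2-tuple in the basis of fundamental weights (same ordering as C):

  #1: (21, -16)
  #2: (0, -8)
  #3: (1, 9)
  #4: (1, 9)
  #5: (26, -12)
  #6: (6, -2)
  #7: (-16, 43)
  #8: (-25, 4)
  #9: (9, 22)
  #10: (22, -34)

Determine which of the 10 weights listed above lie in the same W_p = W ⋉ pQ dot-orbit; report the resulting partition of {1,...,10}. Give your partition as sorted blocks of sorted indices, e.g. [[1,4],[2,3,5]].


Root system A_2: the 2×2 matrix C matches after relabeling.

Each λ_j+ρ reduced to Ā_17; 2-tuples below use C's row order:

  1: (2, 10)
  2: (6, 1)
  3: (2, 10)
  4: (2, 10)
  5: (6, 1)
  6: (6, 1)
  7: (2, 10)
  8: (2, 10)
  9: (6, 1)
  10: (6, 1)

The 10 indices split into 2 linkage classes (same alcove rep ⇔ same W_17-dot-orbit):

[[1, 3, 4, 7, 8], [2, 5, 6, 9, 10]]


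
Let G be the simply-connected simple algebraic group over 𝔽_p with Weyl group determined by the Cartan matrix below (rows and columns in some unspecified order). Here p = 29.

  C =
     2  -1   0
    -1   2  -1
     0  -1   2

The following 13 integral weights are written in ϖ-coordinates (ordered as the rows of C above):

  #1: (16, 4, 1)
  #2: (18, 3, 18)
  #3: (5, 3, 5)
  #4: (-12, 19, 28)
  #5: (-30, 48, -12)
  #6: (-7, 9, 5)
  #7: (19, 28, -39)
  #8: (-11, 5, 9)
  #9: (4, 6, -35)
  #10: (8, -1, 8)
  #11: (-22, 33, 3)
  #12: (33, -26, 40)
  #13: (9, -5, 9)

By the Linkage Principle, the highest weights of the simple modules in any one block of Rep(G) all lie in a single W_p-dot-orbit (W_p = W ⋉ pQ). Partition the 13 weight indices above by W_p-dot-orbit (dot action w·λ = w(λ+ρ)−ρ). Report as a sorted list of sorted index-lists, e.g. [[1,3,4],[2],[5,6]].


Type A_3, rank 3, |W|=24; reorder rows/cols to standard.

Alcove-folded reps (p=29, 13 weights, presented ϖ-order):

  [1] (17, 5, 2);  [2] (6, 4, 6);  [3] (6, 4, 6);  [4] (9, 0, 9);  [5] (9, 0, 9);  [6] (6, 4, 6);  [7] (9, 0, 9);  [8] (6, 4, 6);  [9] (17, 5, 2);  [10] (9, 0, 9);  [11] (12, 8, 5);  [12] (12, 8, 5);  [13] (6, 4, 6)

Partition of {1..13} into 4 W_29-dot-orbits:

[[1, 9], [2, 3, 6, 8, 13], [4, 5, 7, 10], [11, 12]]


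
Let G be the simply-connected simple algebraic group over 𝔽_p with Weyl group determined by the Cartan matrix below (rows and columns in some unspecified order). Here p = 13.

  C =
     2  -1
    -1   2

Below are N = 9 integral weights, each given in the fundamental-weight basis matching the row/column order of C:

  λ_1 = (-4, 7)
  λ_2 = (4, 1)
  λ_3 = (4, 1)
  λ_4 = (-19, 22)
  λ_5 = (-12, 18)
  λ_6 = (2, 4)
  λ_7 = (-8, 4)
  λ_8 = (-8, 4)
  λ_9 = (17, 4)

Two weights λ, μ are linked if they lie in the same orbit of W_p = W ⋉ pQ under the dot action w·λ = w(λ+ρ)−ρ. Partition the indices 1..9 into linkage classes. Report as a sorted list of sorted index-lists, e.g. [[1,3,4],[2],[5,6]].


Type A_2, rank 2, |W|=6; reorder rows/cols to standard.

Folding the 9 weights λ_j+ρ into Ā_13 (reps in the given 2-coord order):

    λ_1 → (3, 5)
    λ_2 → (5, 2)
    λ_3 → (5, 2)
    λ_4 → (3, 5)
    λ_5 → (5, 2)
    λ_6 → (3, 5)
    λ_7 → (5, 2)
    λ_8 → (5, 2)
    λ_9 → (3, 5)

Partition of {1..9} into 2 W_13-dot-orbits:

[[1, 4, 6, 9], [2, 3, 5, 7, 8]]


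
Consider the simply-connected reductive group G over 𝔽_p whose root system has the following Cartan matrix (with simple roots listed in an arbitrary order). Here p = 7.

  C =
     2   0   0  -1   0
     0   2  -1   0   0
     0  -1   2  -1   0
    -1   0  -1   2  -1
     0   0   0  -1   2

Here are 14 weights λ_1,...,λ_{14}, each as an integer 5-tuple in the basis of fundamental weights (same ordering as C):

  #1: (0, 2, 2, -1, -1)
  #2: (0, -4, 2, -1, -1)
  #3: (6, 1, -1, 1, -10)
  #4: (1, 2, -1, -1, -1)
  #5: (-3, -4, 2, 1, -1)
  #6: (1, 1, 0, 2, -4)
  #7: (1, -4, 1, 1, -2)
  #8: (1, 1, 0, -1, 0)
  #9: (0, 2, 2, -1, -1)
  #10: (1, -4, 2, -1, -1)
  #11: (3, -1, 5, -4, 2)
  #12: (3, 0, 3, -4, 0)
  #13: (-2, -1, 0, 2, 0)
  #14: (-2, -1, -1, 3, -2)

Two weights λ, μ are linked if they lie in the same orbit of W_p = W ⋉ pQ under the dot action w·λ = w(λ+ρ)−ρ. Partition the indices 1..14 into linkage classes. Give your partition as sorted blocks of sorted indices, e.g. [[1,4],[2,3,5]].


Type D_5, rank 5, |W|=1920; reorder rows/cols to standard.

λ_j+ρ reflected into Ā_7 (⟨·,θ^∨⟩≤7); 5-tuples as given:

  [1] (1, 3, 0, 0, 0);  [2] (1, 3, 0, 0, 0);  [3] (2, 3, 0, 0, 0);  [4] (2, 3, 0, 0, 0);  [5] (2, 3, 0, 0, 0);  [6] (1, 1, 0, 1, 2);  [7] (2, 2, 1, 0, 1);  [8] (2, 2, 1, 0, 1);  [9] (1, 3, 0, 0, 0);  [10] (2, 3, 0, 0, 0);  [11] (1, 3, 0, 0, 0);  [12] (1, 1, 0, 1, 2);  [13] (1, 0, 0, 2, 1);  [14] (1, 0, 0, 2, 1)

These 14 weights hit 5 W_7-dot-orbits; sizes (4, 4, 2, 2, 2):

[[1, 2, 9, 11], [3, 4, 5, 10], [6, 12], [7, 8], [13, 14]]


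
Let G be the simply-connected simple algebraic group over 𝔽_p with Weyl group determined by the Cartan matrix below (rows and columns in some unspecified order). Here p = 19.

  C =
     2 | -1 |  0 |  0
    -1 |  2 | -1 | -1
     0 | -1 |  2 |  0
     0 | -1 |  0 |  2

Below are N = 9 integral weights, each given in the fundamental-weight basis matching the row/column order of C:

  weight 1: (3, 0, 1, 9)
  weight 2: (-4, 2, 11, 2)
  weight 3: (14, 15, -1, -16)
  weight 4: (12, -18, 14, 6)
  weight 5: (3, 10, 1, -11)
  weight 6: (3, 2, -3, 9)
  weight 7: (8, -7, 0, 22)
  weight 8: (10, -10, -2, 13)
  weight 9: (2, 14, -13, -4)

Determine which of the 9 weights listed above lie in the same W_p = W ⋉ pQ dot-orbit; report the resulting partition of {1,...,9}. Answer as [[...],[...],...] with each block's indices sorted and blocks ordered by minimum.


Dynkin diagram of C (from the 6 off-diagonal −1 entries): D_4.

Alcove-folded reps (p=19, 9 weights, presented ϖ-order):

  [1] (4, 1, 2, 10) · [2] (3, 0, 12, 3) · [3] (3, 0, 12, 3) · [4] (4, 1, 2, 10) · [5] (4, 1, 2, 10) · [6] (4, 1, 2, 10) · [7] (4, 1, 2, 10) · [8] (1, 1, 9, 4) · [9] (3, 0, 12, 3)

Grouping the 9 weights by Ā_19-representative: 3 linkage classes.

[[1, 4, 5, 6, 7], [2, 3, 9], [8]]


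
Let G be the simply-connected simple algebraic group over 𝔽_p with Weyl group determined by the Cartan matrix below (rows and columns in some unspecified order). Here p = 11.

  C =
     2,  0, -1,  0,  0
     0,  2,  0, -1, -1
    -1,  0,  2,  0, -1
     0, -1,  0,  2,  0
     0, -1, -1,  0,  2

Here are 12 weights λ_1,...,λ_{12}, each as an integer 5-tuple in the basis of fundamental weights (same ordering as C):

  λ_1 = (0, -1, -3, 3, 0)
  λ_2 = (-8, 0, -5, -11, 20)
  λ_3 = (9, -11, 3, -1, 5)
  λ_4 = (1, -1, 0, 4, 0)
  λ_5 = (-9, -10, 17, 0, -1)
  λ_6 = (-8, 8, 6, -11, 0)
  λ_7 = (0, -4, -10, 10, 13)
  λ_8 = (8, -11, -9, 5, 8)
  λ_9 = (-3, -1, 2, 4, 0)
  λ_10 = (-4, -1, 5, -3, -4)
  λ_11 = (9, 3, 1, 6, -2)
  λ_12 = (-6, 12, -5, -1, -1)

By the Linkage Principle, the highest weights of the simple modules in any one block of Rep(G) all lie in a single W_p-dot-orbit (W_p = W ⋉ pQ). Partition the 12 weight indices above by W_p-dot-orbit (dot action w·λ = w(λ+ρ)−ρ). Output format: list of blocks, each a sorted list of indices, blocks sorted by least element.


Type A_5, rank 5, |W|=720; reorder rows/cols to standard.

Each λ_j+ρ reduced to Ā_11; 5-tuples below use C's row order:

    1: (1, 1, 0, 3, 0)
    2: (1, 1, 0, 3, 0)
    3: (1, 1, 0, 3, 0)
    4: (2, 0, 1, 5, 1)
    5: (1, 1, 1, 7, 1)
    6: (1, 1, 0, 3, 0)
    7: (1, 0, 2, 3, 0)
    8: (0, 3, 1, 1, 5)
    9: (2, 0, 1, 5, 1)
    10: (1, 0, 2, 3, 0)
    11: (1, 1, 0, 3, 0)
    12: (0, 2, 2, 0, 5)

Linkage partition of the 12 weights (6 classes, p=11):

[[1, 2, 3, 6, 11], [4, 9], [5], [7, 10], [8], [12]]


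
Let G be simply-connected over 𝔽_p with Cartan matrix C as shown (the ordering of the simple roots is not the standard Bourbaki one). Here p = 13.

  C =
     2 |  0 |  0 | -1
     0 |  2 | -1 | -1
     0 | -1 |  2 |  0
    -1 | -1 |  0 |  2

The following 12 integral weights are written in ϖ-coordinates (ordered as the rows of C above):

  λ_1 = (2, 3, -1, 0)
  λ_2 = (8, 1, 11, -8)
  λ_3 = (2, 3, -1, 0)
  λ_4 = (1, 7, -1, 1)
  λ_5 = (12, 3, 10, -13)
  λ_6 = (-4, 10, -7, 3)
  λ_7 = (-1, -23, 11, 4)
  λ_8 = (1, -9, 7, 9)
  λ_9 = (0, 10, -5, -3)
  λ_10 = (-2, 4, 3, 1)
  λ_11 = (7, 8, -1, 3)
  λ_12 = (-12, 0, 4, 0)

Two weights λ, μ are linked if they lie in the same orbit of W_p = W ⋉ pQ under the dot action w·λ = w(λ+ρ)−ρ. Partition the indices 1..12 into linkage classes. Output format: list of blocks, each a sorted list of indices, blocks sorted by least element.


C ↔ A_4 under row/col permutation; |W(A_4)| = 120.

Ā_13 reps of the 12 weights (A_4, coords as presented):

  λ_1 → (3, 4, 0, 1) · λ_2 → (1, 5, 4, 1) · λ_3 → (3, 4, 0, 1) · λ_4 → (2, 8, 0, 2) · λ_5 → (2, 8, 0, 2) · λ_6 → (1, 5, 4, 1) · λ_7 → (3, 4, 0, 1) · λ_8 → (2, 8, 0, 2) · λ_9 → (1, 5, 4, 1) · λ_10 → (1, 5, 4, 1) · λ_11 → (0, 1, 8, 4) · λ_12 → (1, 5, 4, 1)

These 12 weights hit 4 W_13-dot-orbits; sizes (3, 5, 3, 1):

[[1, 3, 7], [2, 6, 9, 10, 12], [4, 5, 8], [11]]


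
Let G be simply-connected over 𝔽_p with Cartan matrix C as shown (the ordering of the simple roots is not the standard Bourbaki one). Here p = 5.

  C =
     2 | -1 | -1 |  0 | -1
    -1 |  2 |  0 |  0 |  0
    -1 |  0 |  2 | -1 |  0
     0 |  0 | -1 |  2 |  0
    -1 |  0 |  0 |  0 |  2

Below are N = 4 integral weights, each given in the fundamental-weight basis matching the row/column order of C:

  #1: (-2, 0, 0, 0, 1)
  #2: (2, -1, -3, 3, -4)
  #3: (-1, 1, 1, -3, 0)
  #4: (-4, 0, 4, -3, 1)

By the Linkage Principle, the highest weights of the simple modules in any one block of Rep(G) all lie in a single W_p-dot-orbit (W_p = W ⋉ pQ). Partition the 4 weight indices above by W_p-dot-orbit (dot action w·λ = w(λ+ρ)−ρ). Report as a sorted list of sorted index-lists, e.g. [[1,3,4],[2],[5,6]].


Cartan matrix: type D_5 (|W|=1920); un-permuting the 5 rows.

Ā_5 reps of the 4 weights (D_5, coords as presented):

    λ_1+ρ ↦ (1, 0, 0, 1, 1)
    λ_2+ρ ↦ (0, 2, 0, 2, 1)
    λ_3+ρ ↦ (0, 2, 0, 2, 1)
    λ_4+ρ ↦ (0, 2, 0, 2, 1)

Linkage partition of the 4 weights (2 classes, p=5):

[[1], [2, 3, 4]]


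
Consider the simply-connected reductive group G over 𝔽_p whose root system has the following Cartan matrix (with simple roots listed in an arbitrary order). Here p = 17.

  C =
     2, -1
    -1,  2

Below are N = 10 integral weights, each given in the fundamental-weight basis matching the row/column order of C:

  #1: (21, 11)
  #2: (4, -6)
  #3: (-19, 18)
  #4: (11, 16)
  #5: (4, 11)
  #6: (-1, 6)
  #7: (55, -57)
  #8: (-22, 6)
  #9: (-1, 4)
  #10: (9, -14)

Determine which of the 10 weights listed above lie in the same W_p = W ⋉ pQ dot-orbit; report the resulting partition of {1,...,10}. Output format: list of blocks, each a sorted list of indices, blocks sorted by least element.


A_2 Cartan matrix, 2 simple roots permuted; ρ=(1,1).

Alcove-folded reps (p=17, 10 weights, presented ϖ-order):

  λ_1 → (0, 5) · λ_2 → (0, 5) · λ_3 → (15, 1) · λ_4 → (0, 5) · λ_5 → (5, 12) · λ_6 → (0, 7) · λ_7 → (0, 5) · λ_8 → (3, 10) · λ_9 → (0, 5) · λ_10 → (3, 10)

5 distinct reps among the 10 weights ⇒ 5 W_17-linkage classes:

[[1, 2, 4, 7, 9], [3], [5], [6], [8, 10]]


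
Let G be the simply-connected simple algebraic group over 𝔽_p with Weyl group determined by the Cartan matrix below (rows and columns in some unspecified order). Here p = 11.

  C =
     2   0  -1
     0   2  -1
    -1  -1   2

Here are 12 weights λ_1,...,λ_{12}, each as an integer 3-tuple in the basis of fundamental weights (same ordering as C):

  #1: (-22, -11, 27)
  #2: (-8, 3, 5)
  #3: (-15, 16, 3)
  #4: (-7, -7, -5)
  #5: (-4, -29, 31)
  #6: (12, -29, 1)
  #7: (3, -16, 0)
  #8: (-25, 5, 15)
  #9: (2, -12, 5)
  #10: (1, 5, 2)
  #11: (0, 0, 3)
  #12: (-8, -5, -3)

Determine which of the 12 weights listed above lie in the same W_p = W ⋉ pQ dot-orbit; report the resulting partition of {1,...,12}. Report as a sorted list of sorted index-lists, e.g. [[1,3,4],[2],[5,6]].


A_3 Cartan matrix, 3 simple roots permuted; ρ=(1,1,1).

W_11-reps of the 12 weights in Ā_11 (same 3-coord order as C):

    λ_1 → (6, 3, 1)
    λ_2 → (6, 3, 1)
    λ_3 → (6, 3, 1)
    λ_4 → (1, 1, 4)
    λ_5 → (6, 3, 1)
    λ_6 → (2, 5, 2)
    λ_7 → (6, 3, 1)
    λ_8 → (2, 6, 3)
    λ_9 → (2, 6, 3)
    λ_10 → (2, 6, 3)
    λ_11 → (1, 1, 4)
    λ_12 → (2, 5, 2)

The 12 indices split into 4 linkage classes (same alcove rep ⇔ same W_11-dot-orbit):

[[1, 2, 3, 5, 7], [4, 11], [6, 12], [8, 9, 10]]


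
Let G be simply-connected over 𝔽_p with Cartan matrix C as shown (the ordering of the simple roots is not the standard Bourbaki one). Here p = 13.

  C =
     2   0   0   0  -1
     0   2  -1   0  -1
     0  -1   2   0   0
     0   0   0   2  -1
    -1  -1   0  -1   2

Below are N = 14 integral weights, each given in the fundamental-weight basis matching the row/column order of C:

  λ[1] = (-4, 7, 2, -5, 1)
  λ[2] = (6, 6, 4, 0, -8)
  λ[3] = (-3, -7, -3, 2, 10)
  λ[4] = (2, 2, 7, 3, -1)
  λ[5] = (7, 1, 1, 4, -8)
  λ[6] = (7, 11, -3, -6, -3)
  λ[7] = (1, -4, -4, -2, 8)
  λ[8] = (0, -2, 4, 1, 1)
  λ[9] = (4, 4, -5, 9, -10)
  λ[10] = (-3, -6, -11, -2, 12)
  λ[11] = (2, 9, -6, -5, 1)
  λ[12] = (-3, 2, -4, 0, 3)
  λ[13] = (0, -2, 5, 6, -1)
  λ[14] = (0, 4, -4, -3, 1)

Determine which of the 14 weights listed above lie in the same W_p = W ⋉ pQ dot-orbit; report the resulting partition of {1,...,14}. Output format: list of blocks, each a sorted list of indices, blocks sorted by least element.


D_5 Cartan matrix, 5 simple roots permuted; ρ=(1,1,1,1,1).

W_13-reps of the 14 weights in Ā_13 (same 5-coord order as C):

    [1] (2, 0, 3, 1, 2)
    [2] (0, 0, 5, 6, 1)
    [3] (1, 1, 4, 2, 1)
    [4] (2, 0, 3, 1, 2)
    [5] (1, 2, 3, 2, 0)
    [6] (1, 2, 3, 2, 0)
    [7] (2, 0, 3, 1, 2)
    [8] (1, 1, 4, 2, 1)
    [9] (1, 1, 4, 2, 1)
    [10] (1, 2, 3, 2, 0)
    [11] (1, 2, 3, 2, 0)
    [12] (2, 0, 3, 1, 2)
    [13] (0, 0, 5, 6, 1)
    [14] (1, 2, 3, 2, 0)

Grouping the 14 weights by Ā_13-representative: 4 linkage classes.

[[1, 4, 7, 12], [2, 13], [3, 8, 9], [5, 6, 10, 11, 14]]


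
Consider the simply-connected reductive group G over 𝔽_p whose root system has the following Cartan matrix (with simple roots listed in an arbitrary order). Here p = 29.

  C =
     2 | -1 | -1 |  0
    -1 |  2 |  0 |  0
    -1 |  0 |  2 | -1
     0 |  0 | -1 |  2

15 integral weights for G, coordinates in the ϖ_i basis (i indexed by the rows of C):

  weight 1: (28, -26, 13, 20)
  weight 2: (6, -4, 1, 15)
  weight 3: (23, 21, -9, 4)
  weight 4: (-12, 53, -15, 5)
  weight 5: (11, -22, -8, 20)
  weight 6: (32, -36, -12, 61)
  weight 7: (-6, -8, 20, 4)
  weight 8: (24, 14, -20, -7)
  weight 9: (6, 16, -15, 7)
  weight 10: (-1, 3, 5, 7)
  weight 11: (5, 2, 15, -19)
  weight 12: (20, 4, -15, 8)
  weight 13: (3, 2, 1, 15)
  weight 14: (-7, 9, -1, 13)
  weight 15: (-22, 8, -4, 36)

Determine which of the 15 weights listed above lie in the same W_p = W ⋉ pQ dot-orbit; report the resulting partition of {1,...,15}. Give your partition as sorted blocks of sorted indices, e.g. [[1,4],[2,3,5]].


C ↔ A_4 under row/col permutation; |W(A_4)| = 120.

Each λ_j+ρ reduced to Ā_29; 4-tuples below use C's row order:

  λ_1+ρ ↦ (0, 4, 6, 8)
  λ_2+ρ ↦ (4, 3, 2, 16)
  λ_3+ρ ↦ (7, 5, 9, 5)
  λ_4+ρ ↦ (0, 4, 6, 8)
  λ_5+ρ ↦ (7, 5, 9, 5)
  λ_6+ρ ↦ (4, 3, 2, 16)
  λ_7+ρ ↦ (7, 5, 9, 5)
  λ_8+ρ ↦ (0, 4, 6, 8)
  λ_9+ρ ↦ (7, 10, 1, 6)
  λ_10+ρ ↦ (0, 4, 6, 8)
  λ_11+ρ ↦ (4, 3, 2, 16)
  λ_12+ρ ↦ (7, 5, 9, 5)
  λ_13+ρ ↦ (4, 3, 2, 16)
  λ_14+ρ ↦ (0, 4, 6, 8)
  λ_15+ρ ↦ (7, 5, 9, 5)

Partition of {1..15} into 4 W_29-dot-orbits:

[[1, 4, 8, 10, 14], [2, 6, 11, 13], [3, 5, 7, 12, 15], [9]]


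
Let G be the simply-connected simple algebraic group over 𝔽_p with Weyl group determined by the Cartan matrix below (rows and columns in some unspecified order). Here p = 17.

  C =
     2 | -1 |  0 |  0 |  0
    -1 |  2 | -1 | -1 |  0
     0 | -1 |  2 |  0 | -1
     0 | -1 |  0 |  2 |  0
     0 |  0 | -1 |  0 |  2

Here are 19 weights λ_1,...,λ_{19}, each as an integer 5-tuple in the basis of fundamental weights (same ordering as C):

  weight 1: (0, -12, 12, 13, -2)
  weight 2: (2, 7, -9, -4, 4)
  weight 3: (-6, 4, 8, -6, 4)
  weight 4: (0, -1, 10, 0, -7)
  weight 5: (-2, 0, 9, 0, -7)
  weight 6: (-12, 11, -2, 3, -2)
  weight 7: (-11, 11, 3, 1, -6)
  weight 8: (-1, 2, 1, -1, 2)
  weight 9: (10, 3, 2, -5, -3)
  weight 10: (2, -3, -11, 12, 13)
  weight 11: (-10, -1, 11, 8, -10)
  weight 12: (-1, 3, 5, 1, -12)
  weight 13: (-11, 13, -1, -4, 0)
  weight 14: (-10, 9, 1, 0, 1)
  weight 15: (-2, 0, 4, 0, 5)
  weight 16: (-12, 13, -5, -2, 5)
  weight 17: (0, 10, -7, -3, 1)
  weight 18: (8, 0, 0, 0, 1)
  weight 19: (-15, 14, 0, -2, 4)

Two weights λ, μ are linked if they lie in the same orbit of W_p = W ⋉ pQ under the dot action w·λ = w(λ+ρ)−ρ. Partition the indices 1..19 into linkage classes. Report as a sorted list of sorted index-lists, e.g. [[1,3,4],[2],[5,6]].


Type D_5, rank 5, |W|=1920; reorder rows/cols to standard.

Ā_17 reps of the 19 weights (D_5, coords as presented):

  [1] (10, 1, 0, 3, 1);  [2] (0, 3, 2, 0, 3);  [3] (0, 3, 2, 0, 3);  [4] (1, 0, 4, 1, 6);  [5] (1, 0, 4, 1, 6);  [6] (10, 1, 0, 3, 1);  [7] (9, 1, 1, 1, 2);  [8] (0, 3, 2, 0, 3);  [9] (10, 1, 0, 3, 1);  [10] (9, 1, 1, 1, 2);  [11] (0, 3, 2, 0, 3);  [12] (1, 0, 4, 1, 6);  [13] (10, 1, 0, 3, 1);  [14] (9, 1, 1, 1, 2);  [15] (1, 0, 4, 1, 6);  [16] (9, 1, 1, 1, 2);  [17] (1, 3, 2, 2, 4);  [18] (9, 1, 1, 1, 2);  [19] (10, 1, 0, 3, 1)

Grouping the 19 weights by Ā_17-representative: 5 linkage classes.

[[1, 6, 9, 13, 19], [2, 3, 8, 11], [4, 5, 12, 15], [7, 10, 14, 16, 18], [17]]


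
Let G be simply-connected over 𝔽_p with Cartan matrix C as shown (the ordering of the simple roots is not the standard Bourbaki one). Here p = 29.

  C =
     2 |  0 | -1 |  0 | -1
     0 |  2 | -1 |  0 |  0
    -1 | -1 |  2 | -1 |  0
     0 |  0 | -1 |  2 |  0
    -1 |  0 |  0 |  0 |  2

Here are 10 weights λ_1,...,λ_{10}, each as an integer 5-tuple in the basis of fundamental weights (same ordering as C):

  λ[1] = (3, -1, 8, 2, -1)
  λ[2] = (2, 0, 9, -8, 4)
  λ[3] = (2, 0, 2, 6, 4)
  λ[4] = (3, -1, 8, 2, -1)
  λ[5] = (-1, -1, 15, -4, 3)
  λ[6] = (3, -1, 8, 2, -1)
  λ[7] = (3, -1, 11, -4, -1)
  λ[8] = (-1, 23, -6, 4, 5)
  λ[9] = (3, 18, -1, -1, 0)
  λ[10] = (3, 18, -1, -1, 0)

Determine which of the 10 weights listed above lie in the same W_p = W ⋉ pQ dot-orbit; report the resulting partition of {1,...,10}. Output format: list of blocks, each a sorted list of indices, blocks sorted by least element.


Cartan matrix: type D_5 (|W|=1920); un-permuting the 5 rows.

Each λ_j+ρ reduced to Ā_29; 5-tuples below use C's row order:

  λ_1+ρ ↦ (4, 0, 9, 3, 0) · λ_2+ρ ↦ (3, 1, 3, 7, 5) · λ_3+ρ ↦ (3, 1, 3, 7, 5) · λ_4+ρ ↦ (4, 0, 9, 3, 0) · λ_5+ρ ↦ (4, 0, 9, 3, 0) · λ_6+ρ ↦ (4, 0, 9, 3, 0) · λ_7+ρ ↦ (4, 0, 9, 3, 0) · λ_8+ρ ↦ (4, 19, 0, 0, 1) · λ_9+ρ ↦ (4, 19, 0, 0, 1) · λ_10+ρ ↦ (4, 19, 0, 0, 1)

Partition of {1..10} into 3 W_29-dot-orbits:

[[1, 4, 5, 6, 7], [2, 3], [8, 9, 10]]


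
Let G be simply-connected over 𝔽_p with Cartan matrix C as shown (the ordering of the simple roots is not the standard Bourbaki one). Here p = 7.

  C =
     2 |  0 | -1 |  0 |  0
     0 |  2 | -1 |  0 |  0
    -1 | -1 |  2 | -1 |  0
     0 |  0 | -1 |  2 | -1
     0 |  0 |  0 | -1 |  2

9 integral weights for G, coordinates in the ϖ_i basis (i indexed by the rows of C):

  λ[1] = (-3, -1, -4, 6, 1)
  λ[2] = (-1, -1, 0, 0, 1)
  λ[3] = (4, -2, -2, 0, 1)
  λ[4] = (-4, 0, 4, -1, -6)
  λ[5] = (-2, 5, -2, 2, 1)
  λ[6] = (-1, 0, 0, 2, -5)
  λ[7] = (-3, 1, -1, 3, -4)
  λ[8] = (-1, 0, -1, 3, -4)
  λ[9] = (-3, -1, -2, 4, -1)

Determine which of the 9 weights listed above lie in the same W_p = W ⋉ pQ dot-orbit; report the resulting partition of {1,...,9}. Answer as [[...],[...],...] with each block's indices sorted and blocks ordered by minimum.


Cartan matrix: type D_5 (|W|=1920); un-permuting the 5 rows.

Ā_7 reps of the 9 weights (D_5, coords as presented):

  [1] (0, 2, 1, 1, 0);  [2] (0, 0, 1, 1, 2);  [3] (3, 1, 0, 1, 1);  [4] (0, 2, 1, 1, 0);  [5] (1, 2, 1, 0, 1);  [6] (0, 1, 0, 1, 3);  [7] (0, 0, 1, 1, 2);  [8] (0, 1, 0, 1, 3);  [9] (0, 2, 1, 1, 0)

The 9 indices split into 5 linkage classes (same alcove rep ⇔ same W_7-dot-orbit):

[[1, 4, 9], [2, 7], [3], [5], [6, 8]]


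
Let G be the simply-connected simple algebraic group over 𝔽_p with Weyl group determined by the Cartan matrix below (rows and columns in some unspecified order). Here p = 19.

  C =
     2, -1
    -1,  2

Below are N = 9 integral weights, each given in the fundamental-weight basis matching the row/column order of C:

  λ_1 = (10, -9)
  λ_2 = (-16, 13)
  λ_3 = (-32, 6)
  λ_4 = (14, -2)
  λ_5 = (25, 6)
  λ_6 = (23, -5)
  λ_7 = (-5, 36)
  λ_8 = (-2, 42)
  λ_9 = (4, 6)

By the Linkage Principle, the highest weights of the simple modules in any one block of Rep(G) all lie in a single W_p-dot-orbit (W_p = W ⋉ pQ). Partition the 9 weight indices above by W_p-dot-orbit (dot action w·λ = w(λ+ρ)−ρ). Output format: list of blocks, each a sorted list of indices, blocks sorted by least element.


Dynkin diagram of C (from the 2 off-diagonal −1 entries): A_2.

λ_j+ρ reflected into Ā_19 (⟨·,θ^∨⟩≤19); 2-tuples as given:

  [1] (3, 8);  [2] (14, 1);  [3] (5, 7);  [4] (14, 1);  [5] (5, 7);  [6] (14, 1);  [7] (14, 1);  [8] (14, 1);  [9] (5, 7)

3 distinct reps among the 9 weights ⇒ 3 W_19-linkage classes:

[[1], [2, 4, 6, 7, 8], [3, 5, 9]]
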